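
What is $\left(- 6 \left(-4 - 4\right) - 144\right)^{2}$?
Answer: $9216$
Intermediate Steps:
$\left(- 6 \left(-4 - 4\right) - 144\right)^{2} = \left(\left(-6\right) \left(-8\right) - 144\right)^{2} = \left(48 - 144\right)^{2} = \left(-96\right)^{2} = 9216$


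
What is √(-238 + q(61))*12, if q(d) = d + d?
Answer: 24*I*√29 ≈ 129.24*I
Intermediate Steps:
q(d) = 2*d
√(-238 + q(61))*12 = √(-238 + 2*61)*12 = √(-238 + 122)*12 = √(-116)*12 = (2*I*√29)*12 = 24*I*√29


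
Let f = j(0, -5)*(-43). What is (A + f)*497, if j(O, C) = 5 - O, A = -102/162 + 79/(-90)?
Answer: -29053129/270 ≈ -1.0760e+5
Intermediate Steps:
A = -407/270 (A = -102*1/162 + 79*(-1/90) = -17/27 - 79/90 = -407/270 ≈ -1.5074)
f = -215 (f = (5 - 1*0)*(-43) = (5 + 0)*(-43) = 5*(-43) = -215)
(A + f)*497 = (-407/270 - 215)*497 = -58457/270*497 = -29053129/270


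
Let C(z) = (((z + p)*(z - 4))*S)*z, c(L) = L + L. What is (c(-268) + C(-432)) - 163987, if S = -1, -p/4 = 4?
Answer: 84217173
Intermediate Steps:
p = -16 (p = -4*4 = -16)
c(L) = 2*L
C(z) = -z*(-16 + z)*(-4 + z) (C(z) = (((z - 16)*(z - 4))*(-1))*z = (((-16 + z)*(-4 + z))*(-1))*z = (-(-16 + z)*(-4 + z))*z = -z*(-16 + z)*(-4 + z))
(c(-268) + C(-432)) - 163987 = (2*(-268) - 432*(-64 - 1*(-432)**2 + 20*(-432))) - 163987 = (-536 - 432*(-64 - 1*186624 - 8640)) - 163987 = (-536 - 432*(-64 - 186624 - 8640)) - 163987 = (-536 - 432*(-195328)) - 163987 = (-536 + 84381696) - 163987 = 84381160 - 163987 = 84217173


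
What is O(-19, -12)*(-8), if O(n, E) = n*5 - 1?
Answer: 768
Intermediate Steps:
O(n, E) = -1 + 5*n (O(n, E) = 5*n - 1 = -1 + 5*n)
O(-19, -12)*(-8) = (-1 + 5*(-19))*(-8) = (-1 - 95)*(-8) = -96*(-8) = 768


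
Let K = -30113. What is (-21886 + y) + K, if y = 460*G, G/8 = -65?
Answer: -291199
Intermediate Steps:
G = -520 (G = 8*(-65) = -520)
y = -239200 (y = 460*(-520) = -239200)
(-21886 + y) + K = (-21886 - 239200) - 30113 = -261086 - 30113 = -291199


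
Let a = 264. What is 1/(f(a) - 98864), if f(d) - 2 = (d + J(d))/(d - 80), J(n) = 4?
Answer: -46/4547585 ≈ -1.0115e-5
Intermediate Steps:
f(d) = 2 + (4 + d)/(-80 + d) (f(d) = 2 + (d + 4)/(d - 80) = 2 + (4 + d)/(-80 + d))
1/(f(a) - 98864) = 1/(3*(-52 + 264)/(-80 + 264) - 98864) = 1/(3*212/184 - 98864) = 1/(3*(1/184)*212 - 98864) = 1/(159/46 - 98864) = 1/(-4547585/46) = -46/4547585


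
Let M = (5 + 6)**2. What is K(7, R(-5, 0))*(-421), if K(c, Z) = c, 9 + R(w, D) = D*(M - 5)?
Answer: -2947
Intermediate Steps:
M = 121 (M = 11**2 = 121)
R(w, D) = -9 + 116*D (R(w, D) = -9 + D*(121 - 5) = -9 + D*116 = -9 + 116*D)
K(7, R(-5, 0))*(-421) = 7*(-421) = -2947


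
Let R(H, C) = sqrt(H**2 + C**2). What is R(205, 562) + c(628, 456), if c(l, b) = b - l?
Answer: -172 + sqrt(357869) ≈ 426.22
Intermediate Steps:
R(H, C) = sqrt(C**2 + H**2)
R(205, 562) + c(628, 456) = sqrt(562**2 + 205**2) + (456 - 1*628) = sqrt(315844 + 42025) + (456 - 628) = sqrt(357869) - 172 = -172 + sqrt(357869)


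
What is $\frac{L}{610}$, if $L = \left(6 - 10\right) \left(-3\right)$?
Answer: $\frac{6}{305} \approx 0.019672$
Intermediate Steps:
$L = 12$ ($L = \left(-4\right) \left(-3\right) = 12$)
$\frac{L}{610} = \frac{12}{610} = 12 \cdot \frac{1}{610} = \frac{6}{305}$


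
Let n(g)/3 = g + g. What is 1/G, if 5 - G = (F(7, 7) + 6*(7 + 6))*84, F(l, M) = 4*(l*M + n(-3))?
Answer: -1/16963 ≈ -5.8952e-5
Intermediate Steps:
n(g) = 6*g (n(g) = 3*(g + g) = 3*(2*g) = 6*g)
F(l, M) = -72 + 4*M*l (F(l, M) = 4*(l*M + 6*(-3)) = 4*(M*l - 18) = 4*(-18 + M*l) = -72 + 4*M*l)
G = -16963 (G = 5 - ((-72 + 4*7*7) + 6*(7 + 6))*84 = 5 - ((-72 + 196) + 6*13)*84 = 5 - (124 + 78)*84 = 5 - 202*84 = 5 - 1*16968 = 5 - 16968 = -16963)
1/G = 1/(-16963) = -1/16963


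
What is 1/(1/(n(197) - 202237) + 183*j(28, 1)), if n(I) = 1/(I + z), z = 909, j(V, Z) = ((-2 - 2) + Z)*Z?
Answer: -223674121/122797093535 ≈ -0.0018215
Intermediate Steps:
j(V, Z) = Z*(-4 + Z) (j(V, Z) = (-4 + Z)*Z = Z*(-4 + Z))
n(I) = 1/(909 + I) (n(I) = 1/(I + 909) = 1/(909 + I))
1/(1/(n(197) - 202237) + 183*j(28, 1)) = 1/(1/(1/(909 + 197) - 202237) + 183*(1*(-4 + 1))) = 1/(1/(1/1106 - 202237) + 183*(1*(-3))) = 1/(1/(1/1106 - 202237) + 183*(-3)) = 1/(1/(-223674121/1106) - 549) = 1/(-1106/223674121 - 549) = 1/(-122797093535/223674121) = -223674121/122797093535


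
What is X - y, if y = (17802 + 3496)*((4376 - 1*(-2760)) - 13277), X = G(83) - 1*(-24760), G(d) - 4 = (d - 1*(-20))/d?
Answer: 10857710009/83 ≈ 1.3082e+8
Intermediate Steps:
G(d) = 4 + (20 + d)/d (G(d) = 4 + (d - 1*(-20))/d = 4 + (d + 20)/d = 4 + (20 + d)/d)
X = 2055515/83 (X = (5 + 20/83) - 1*(-24760) = (5 + 20*(1/83)) + 24760 = (5 + 20/83) + 24760 = 435/83 + 24760 = 2055515/83 ≈ 24765.)
y = -130791018 (y = 21298*((4376 + 2760) - 13277) = 21298*(7136 - 13277) = 21298*(-6141) = -130791018)
X - y = 2055515/83 - 1*(-130791018) = 2055515/83 + 130791018 = 10857710009/83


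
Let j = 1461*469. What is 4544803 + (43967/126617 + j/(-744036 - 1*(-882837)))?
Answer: 26624344709497257/5858188739 ≈ 4.5448e+6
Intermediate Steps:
j = 685209
4544803 + (43967/126617 + j/(-744036 - 1*(-882837))) = 4544803 + (43967/126617 + 685209/(-744036 - 1*(-882837))) = 4544803 + (43967*(1/126617) + 685209/(-744036 + 882837)) = 4544803 + (43967/126617 + 685209/138801) = 4544803 + (43967/126617 + 685209*(1/138801)) = 4544803 + (43967/126617 + 228403/46267) = 4544803 + 30953923840/5858188739 = 26624344709497257/5858188739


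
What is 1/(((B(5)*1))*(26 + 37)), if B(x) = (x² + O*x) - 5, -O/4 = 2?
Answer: -1/1260 ≈ -0.00079365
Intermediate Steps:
O = -8 (O = -4*2 = -8)
B(x) = -5 + x² - 8*x (B(x) = (x² - 8*x) - 5 = -5 + x² - 8*x)
1/(((B(5)*1))*(26 + 37)) = 1/((((-5 + 5² - 8*5)*1))*(26 + 37)) = 1/(((-5 + 25 - 40)*1)*63) = (1/63)/(-20*1) = (1/63)/(-20) = -1/20*1/63 = -1/1260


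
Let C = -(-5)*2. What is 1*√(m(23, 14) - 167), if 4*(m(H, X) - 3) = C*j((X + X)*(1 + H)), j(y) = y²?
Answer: 2*√282199 ≈ 1062.4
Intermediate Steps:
C = 10 (C = -5*(-2) = 10)
m(H, X) = 3 + 10*X²*(1 + H)² (m(H, X) = 3 + (10*((X + X)*(1 + H))²)/4 = 3 + (10*((2*X)*(1 + H))²)/4 = 3 + (10*(2*X*(1 + H))²)/4 = 3 + (10*(4*X²*(1 + H)²))/4 = 3 + (40*X²*(1 + H)²)/4 = 3 + 10*X²*(1 + H)²)
1*√(m(23, 14) - 167) = 1*√((3 + 10*14²*(1 + 23)²) - 167) = 1*√((3 + 10*196*24²) - 167) = 1*√((3 + 10*196*576) - 167) = 1*√((3 + 1128960) - 167) = 1*√(1128963 - 167) = 1*√1128796 = 1*(2*√282199) = 2*√282199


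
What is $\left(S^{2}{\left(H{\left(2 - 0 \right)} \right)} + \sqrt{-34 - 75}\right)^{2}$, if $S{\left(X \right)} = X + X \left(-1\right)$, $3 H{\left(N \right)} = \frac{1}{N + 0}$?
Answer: $-109$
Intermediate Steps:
$H{\left(N \right)} = \frac{1}{3 N}$ ($H{\left(N \right)} = \frac{1}{3 \left(N + 0\right)} = \frac{1}{3 N}$)
$S{\left(X \right)} = 0$ ($S{\left(X \right)} = X - X = 0$)
$\left(S^{2}{\left(H{\left(2 - 0 \right)} \right)} + \sqrt{-34 - 75}\right)^{2} = \left(0^{2} + \sqrt{-34 - 75}\right)^{2} = \left(0 + \sqrt{-109}\right)^{2} = \left(0 + i \sqrt{109}\right)^{2} = \left(i \sqrt{109}\right)^{2} = -109$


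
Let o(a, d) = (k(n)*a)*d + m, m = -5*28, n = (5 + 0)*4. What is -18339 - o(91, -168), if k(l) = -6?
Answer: -109927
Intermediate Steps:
n = 20 (n = 5*4 = 20)
m = -140
o(a, d) = -140 - 6*a*d (o(a, d) = (-6*a)*d - 140 = -6*a*d - 140 = -140 - 6*a*d)
-18339 - o(91, -168) = -18339 - (-140 - 6*91*(-168)) = -18339 - (-140 + 91728) = -18339 - 1*91588 = -18339 - 91588 = -109927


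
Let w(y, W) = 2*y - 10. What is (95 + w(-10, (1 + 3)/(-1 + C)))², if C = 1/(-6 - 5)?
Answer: 4225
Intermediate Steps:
C = -1/11 (C = 1/(-11) = -1/11 ≈ -0.090909)
w(y, W) = -10 + 2*y
(95 + w(-10, (1 + 3)/(-1 + C)))² = (95 + (-10 + 2*(-10)))² = (95 + (-10 - 20))² = (95 - 30)² = 65² = 4225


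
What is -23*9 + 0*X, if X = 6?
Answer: -207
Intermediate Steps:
-23*9 + 0*X = -23*9 + 0*6 = -207 + 0 = -207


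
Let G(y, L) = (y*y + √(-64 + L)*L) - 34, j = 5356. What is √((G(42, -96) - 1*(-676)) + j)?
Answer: √(7762 - 384*I*√10) ≈ 88.37 - 6.8707*I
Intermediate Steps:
G(y, L) = -34 + y² + L*√(-64 + L) (G(y, L) = (y² + L*√(-64 + L)) - 34 = -34 + y² + L*√(-64 + L))
√((G(42, -96) - 1*(-676)) + j) = √(((-34 + 42² - 96*√(-64 - 96)) - 1*(-676)) + 5356) = √(((-34 + 1764 - 384*I*√10) + 676) + 5356) = √(((1730 - 384*I*√10) + 676) + 5356) = √((2406 - 384*I*√10) + 5356) = √(7762 - 384*I*√10)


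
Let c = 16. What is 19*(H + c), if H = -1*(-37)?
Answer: 1007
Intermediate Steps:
H = 37
19*(H + c) = 19*(37 + 16) = 19*53 = 1007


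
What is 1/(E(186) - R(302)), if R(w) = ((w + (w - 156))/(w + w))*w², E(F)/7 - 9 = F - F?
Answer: -1/67585 ≈ -1.4796e-5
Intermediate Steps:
E(F) = 63 (E(F) = 63 + 7*(F - F) = 63 + 7*0 = 63 + 0 = 63)
R(w) = w*(-156 + 2*w)/2 (R(w) = ((w + (-156 + w))/((2*w)))*w² = ((-156 + 2*w)*(1/(2*w)))*w² = ((-156 + 2*w)/(2*w))*w² = w*(-156 + 2*w)/2)
1/(E(186) - R(302)) = 1/(63 - 302*(-78 + 302)) = 1/(63 - 302*224) = 1/(63 - 1*67648) = 1/(63 - 67648) = 1/(-67585) = -1/67585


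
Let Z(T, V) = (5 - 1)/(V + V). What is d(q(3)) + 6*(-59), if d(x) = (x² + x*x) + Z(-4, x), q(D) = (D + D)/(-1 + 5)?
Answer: -2089/6 ≈ -348.17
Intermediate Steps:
Z(T, V) = 2/V (Z(T, V) = 4/((2*V)) = 4*(1/(2*V)) = 2/V)
q(D) = D/2 (q(D) = (2*D)/4 = (2*D)*(¼) = D/2)
d(x) = 2/x + 2*x² (d(x) = (x² + x*x) + 2/x = (x² + x²) + 2/x = 2*x² + 2/x = 2/x + 2*x²)
d(q(3)) + 6*(-59) = 2*(1 + ((½)*3)³)/(((½)*3)) + 6*(-59) = 2*(1 + (3/2)³)/(3/2) - 354 = 2*(⅔)*(1 + 27/8) - 354 = 2*(⅔)*(35/8) - 354 = 35/6 - 354 = -2089/6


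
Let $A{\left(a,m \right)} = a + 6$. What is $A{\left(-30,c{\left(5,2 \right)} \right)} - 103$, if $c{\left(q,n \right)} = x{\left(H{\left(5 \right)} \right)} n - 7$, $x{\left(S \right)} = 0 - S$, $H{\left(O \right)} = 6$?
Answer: $-127$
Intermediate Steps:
$x{\left(S \right)} = - S$
$c{\left(q,n \right)} = -7 - 6 n$ ($c{\left(q,n \right)} = \left(-1\right) 6 n - 7 = - 6 n - 7 = -7 - 6 n$)
$A{\left(a,m \right)} = 6 + a$
$A{\left(-30,c{\left(5,2 \right)} \right)} - 103 = \left(6 - 30\right) - 103 = -24 - 103 = -127$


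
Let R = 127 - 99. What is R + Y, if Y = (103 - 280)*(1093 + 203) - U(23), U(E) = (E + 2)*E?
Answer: -229939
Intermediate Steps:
R = 28
U(E) = E*(2 + E) (U(E) = (2 + E)*E = E*(2 + E))
Y = -229967 (Y = (103 - 280)*(1093 + 203) - 23*(2 + 23) = -177*1296 - 23*25 = -229392 - 1*575 = -229392 - 575 = -229967)
R + Y = 28 - 229967 = -229939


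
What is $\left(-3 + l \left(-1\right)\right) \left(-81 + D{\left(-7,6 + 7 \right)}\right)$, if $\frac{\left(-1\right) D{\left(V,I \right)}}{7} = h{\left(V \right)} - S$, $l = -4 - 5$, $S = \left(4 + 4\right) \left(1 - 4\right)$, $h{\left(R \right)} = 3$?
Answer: $-1620$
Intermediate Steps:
$S = -24$ ($S = 8 \left(-3\right) = -24$)
$l = -9$
$D{\left(V,I \right)} = -189$ ($D{\left(V,I \right)} = - 7 \left(3 - -24\right) = - 7 \left(3 + 24\right) = \left(-7\right) 27 = -189$)
$\left(-3 + l \left(-1\right)\right) \left(-81 + D{\left(-7,6 + 7 \right)}\right) = \left(-3 - -9\right) \left(-81 - 189\right) = \left(-3 + 9\right) \left(-270\right) = 6 \left(-270\right) = -1620$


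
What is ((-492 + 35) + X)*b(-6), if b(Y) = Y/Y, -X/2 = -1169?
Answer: 1881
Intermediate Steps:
X = 2338 (X = -2*(-1169) = 2338)
b(Y) = 1
((-492 + 35) + X)*b(-6) = ((-492 + 35) + 2338)*1 = (-457 + 2338)*1 = 1881*1 = 1881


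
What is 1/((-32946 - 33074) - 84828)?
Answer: -1/150848 ≈ -6.6292e-6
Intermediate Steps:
1/((-32946 - 33074) - 84828) = 1/(-66020 - 84828) = 1/(-150848) = -1/150848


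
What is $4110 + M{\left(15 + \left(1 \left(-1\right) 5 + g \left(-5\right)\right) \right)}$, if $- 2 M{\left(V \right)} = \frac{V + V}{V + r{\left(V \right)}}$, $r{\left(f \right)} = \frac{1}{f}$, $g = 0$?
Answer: $\frac{415010}{101} \approx 4109.0$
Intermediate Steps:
$M{\left(V \right)} = - \frac{V}{V + \frac{1}{V}}$ ($M{\left(V \right)} = - \frac{\left(V + V\right) \frac{1}{V + \frac{1}{V}}}{2} = - \frac{2 V \frac{1}{V + \frac{1}{V}}}{2} = - \frac{V}{V + \frac{1}{V}}$)
$4110 + M{\left(15 + \left(1 \left(-1\right) 5 + g \left(-5\right)\right) \right)} = 4110 - \frac{\left(15 + \left(1 \left(-1\right) 5 + 0 \left(-5\right)\right)\right)^{2}}{1 + \left(15 + \left(1 \left(-1\right) 5 + 0 \left(-5\right)\right)\right)^{2}} = 4110 - \frac{\left(15 + \left(\left(-1\right) 5 + 0\right)\right)^{2}}{1 + \left(15 + \left(\left(-1\right) 5 + 0\right)\right)^{2}} = 4110 - \frac{\left(15 + \left(-5 + 0\right)\right)^{2}}{1 + \left(15 + \left(-5 + 0\right)\right)^{2}} = 4110 - \frac{\left(15 - 5\right)^{2}}{1 + \left(15 - 5\right)^{2}} = 4110 - \frac{10^{2}}{1 + 10^{2}} = 4110 - \frac{100}{1 + 100} = 4110 - \frac{100}{101} = \frac{415010}{101}$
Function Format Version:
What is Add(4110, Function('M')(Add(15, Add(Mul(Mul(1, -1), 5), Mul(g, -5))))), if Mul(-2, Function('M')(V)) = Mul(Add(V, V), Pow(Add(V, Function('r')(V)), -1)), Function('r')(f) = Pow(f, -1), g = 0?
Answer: Rational(415010, 101) ≈ 4109.0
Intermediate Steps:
Function('M')(V) = Mul(-1, V, Pow(Add(V, Pow(V, -1)), -1)) (Function('M')(V) = Mul(Rational(-1, 2), Mul(Add(V, V), Pow(Add(V, Pow(V, -1)), -1))) = Mul(Rational(-1, 2), Mul(Mul(2, V), Pow(Add(V, Pow(V, -1)), -1))) = Mul(Rational(-1, 2), Mul(2, V, Pow(Add(V, Pow(V, -1)), -1))) = Mul(-1, V, Pow(Add(V, Pow(V, -1)), -1)))
Add(4110, Function('M')(Add(15, Add(Mul(Mul(1, -1), 5), Mul(g, -5))))) = Add(4110, Mul(-1, Pow(Add(15, Add(Mul(Mul(1, -1), 5), Mul(0, -5))), 2), Pow(Add(1, Pow(Add(15, Add(Mul(Mul(1, -1), 5), Mul(0, -5))), 2)), -1))) = Add(4110, Mul(-1, Pow(Add(15, Add(Mul(-1, 5), 0)), 2), Pow(Add(1, Pow(Add(15, Add(Mul(-1, 5), 0)), 2)), -1))) = Add(4110, Mul(-1, Pow(Add(15, Add(-5, 0)), 2), Pow(Add(1, Pow(Add(15, Add(-5, 0)), 2)), -1))) = Add(4110, Mul(-1, Pow(Add(15, -5), 2), Pow(Add(1, Pow(Add(15, -5), 2)), -1))) = Add(4110, Mul(-1, Pow(10, 2), Pow(Add(1, Pow(10, 2)), -1))) = Add(4110, Mul(-1, 100, Pow(Add(1, 100), -1))) = Add(4110, Mul(-1, 100, Pow(101, -1))) = Add(4110, Mul(-1, 100, Rational(1, 101))) = Add(4110, Rational(-100, 101)) = Rational(415010, 101)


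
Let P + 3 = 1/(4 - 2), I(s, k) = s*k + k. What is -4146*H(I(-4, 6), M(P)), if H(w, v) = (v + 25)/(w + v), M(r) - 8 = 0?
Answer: 68409/5 ≈ 13682.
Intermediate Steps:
I(s, k) = k + k*s (I(s, k) = k*s + k = k + k*s)
P = -5/2 (P = -3 + 1/(4 - 2) = -3 + 1/2 = -3 + ½ = -5/2 ≈ -2.5000)
M(r) = 8 (M(r) = 8 + 0 = 8)
H(w, v) = (25 + v)/(v + w)
-4146*H(I(-4, 6), M(P)) = -4146*(25 + 8)/(8 + 6*(1 - 4)) = -4146*33/(8 + 6*(-3)) = -4146*33/(8 - 18) = -4146*33/(-10) = -4146*(-⅒*33) = -4146*(-33)/10 = -1*(-68409/5) = 68409/5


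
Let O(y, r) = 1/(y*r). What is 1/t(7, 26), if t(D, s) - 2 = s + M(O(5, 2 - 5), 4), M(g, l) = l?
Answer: 1/32 ≈ 0.031250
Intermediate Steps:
O(y, r) = 1/(r*y)
t(D, s) = 6 + s (t(D, s) = 2 + (s + 4) = 2 + (4 + s) = 6 + s)
1/t(7, 26) = 1/(6 + 26) = 1/32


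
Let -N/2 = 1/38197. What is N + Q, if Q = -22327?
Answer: -852824421/38197 ≈ -22327.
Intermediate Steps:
N = -2/38197 ≈ -5.2360e-5
N + Q = -2/38197 - 22327 = -852824421/38197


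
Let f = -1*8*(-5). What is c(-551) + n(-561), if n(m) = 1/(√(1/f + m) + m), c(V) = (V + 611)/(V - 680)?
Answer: -784300380/15524484449 - 2*I*√224390/12611279 ≈ -0.05052 - 7.5123e-5*I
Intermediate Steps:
f = 40 (f = -8*(-5) = 40)
c(V) = (611 + V)/(-680 + V)
n(m) = 1/(m + √(1/40 + m)) (n(m) = 1/(√(1/40 + m) + m) = 1/(m + √(1/40 + m)))
c(-551) + n(-561) = (611 - 551)/(-680 - 551) + 20/(20*(-561) + √10*√(1 + 40*(-561))) = 60/(-1231) + 20/(-11220 + √10*√(1 - 22440)) = -1/1231*60 + 20/(-11220 + √10*√(-22439)) = -60/1231 + 20/(-11220 + √10*(I*√22439)) = -60/1231 + 20/(-11220 + I*√224390)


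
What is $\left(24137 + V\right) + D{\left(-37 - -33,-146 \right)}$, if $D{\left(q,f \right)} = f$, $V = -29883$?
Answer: $-5892$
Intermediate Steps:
$\left(24137 + V\right) + D{\left(-37 - -33,-146 \right)} = \left(24137 - 29883\right) - 146 = -5746 - 146 = -5892$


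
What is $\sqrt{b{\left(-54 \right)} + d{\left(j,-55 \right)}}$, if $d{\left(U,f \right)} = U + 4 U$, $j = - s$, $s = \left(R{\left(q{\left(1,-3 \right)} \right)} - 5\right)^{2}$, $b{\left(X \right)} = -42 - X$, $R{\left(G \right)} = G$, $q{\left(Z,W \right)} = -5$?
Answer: $2 i \sqrt{122} \approx 22.091 i$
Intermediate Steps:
$s = 100$ ($s = \left(-5 - 5\right)^{2} = \left(-10\right)^{2} = 100$)
$j = -100$ ($j = \left(-1\right) 100 = -100$)
$d{\left(U,f \right)} = 5 U$
$\sqrt{b{\left(-54 \right)} + d{\left(j,-55 \right)}} = \sqrt{\left(-42 - -54\right) + 5 \left(-100\right)} = \sqrt{\left(-42 + 54\right) - 500} = \sqrt{12 - 500} = \sqrt{-488} = 2 i \sqrt{122}$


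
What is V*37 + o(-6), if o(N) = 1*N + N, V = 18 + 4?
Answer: 802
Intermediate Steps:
V = 22
o(N) = 2*N (o(N) = N + N = 2*N)
V*37 + o(-6) = 22*37 + 2*(-6) = 814 - 12 = 802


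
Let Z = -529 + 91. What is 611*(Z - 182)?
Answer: -378820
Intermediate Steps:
Z = -438
611*(Z - 182) = 611*(-438 - 182) = 611*(-620) = -378820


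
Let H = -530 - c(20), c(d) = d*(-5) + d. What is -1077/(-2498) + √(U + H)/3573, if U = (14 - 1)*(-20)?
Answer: 1077/2498 + I*√710/3573 ≈ 0.43114 + 0.0074575*I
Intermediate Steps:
c(d) = -4*d (c(d) = -5*d + d = -4*d)
U = -260 (U = 13*(-20) = -260)
H = -450 (H = -530 - (-4)*20 = -530 - 1*(-80) = -530 + 80 = -450)
-1077/(-2498) + √(U + H)/3573 = -1077/(-2498) + √(-260 - 450)/3573 = -1077*(-1/2498) + √(-710)*(1/3573) = 1077/2498 + (I*√710)*(1/3573) = 1077/2498 + I*√710/3573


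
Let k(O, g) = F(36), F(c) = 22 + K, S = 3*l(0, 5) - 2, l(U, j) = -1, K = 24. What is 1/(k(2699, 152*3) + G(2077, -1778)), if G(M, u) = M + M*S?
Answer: -1/8262 ≈ -0.00012104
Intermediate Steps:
S = -5 (S = 3*(-1) - 2 = -3 - 2 = -5)
G(M, u) = -4*M (G(M, u) = M + M*(-5) = M - 5*M = -4*M)
F(c) = 46 (F(c) = 22 + 24 = 46)
k(O, g) = 46
1/(k(2699, 152*3) + G(2077, -1778)) = 1/(46 - 4*2077) = 1/(46 - 8308) = 1/(-8262) = -1/8262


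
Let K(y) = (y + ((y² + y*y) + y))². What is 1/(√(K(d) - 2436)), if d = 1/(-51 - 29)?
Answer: -3200*I*√24944633759/24944633759 ≈ -0.020261*I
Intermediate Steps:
d = -1/80 (d = 1/(-80) = -1/80 ≈ -0.012500)
K(y) = (2*y + 2*y²)² (K(y) = (y + ((y² + y²) + y))² = (y + (2*y² + y))² = (y + (y + 2*y²))² = (2*y + 2*y²)²)
1/(√(K(d) - 2436)) = 1/(√(4*(-1/80)²*(1 - 1/80)² - 2436)) = 1/(√(4*(1/6400)*(79/80)² - 2436)) = 1/(√(4*(1/6400)*(6241/6400) - 2436)) = 1/(√(6241/10240000 - 2436)) = 1/(√(-24944633759/10240000)) = 1/(I*√24944633759/3200) = -3200*I*√24944633759/24944633759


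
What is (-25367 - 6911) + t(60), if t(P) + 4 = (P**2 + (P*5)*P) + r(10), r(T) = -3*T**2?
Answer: -10982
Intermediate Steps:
t(P) = -304 + 6*P**2 (t(P) = -4 + ((P**2 + (P*5)*P) - 3*10**2) = -4 + ((P**2 + (5*P)*P) - 3*100) = -4 + ((P**2 + 5*P**2) - 300) = -4 + (6*P**2 - 300) = -4 + (-300 + 6*P**2) = -304 + 6*P**2)
(-25367 - 6911) + t(60) = (-25367 - 6911) + (-304 + 6*60**2) = -32278 + (-304 + 6*3600) = -32278 + (-304 + 21600) = -32278 + 21296 = -10982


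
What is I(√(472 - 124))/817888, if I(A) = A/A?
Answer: 1/817888 ≈ 1.2227e-6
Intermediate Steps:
I(A) = 1
I(√(472 - 124))/817888 = 1/817888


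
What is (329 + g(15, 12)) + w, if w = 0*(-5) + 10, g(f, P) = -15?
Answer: 324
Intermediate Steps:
w = 10 (w = 0 + 10 = 10)
(329 + g(15, 12)) + w = (329 - 15) + 10 = 314 + 10 = 324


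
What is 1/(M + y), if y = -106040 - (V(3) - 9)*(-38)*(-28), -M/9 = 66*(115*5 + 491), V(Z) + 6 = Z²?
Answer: -1/732860 ≈ -1.3645e-6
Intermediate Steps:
V(Z) = -6 + Z²
M = -633204 (M = -594*(115*5 + 491) = -594*(575 + 491) = -594*1066 = -9*70356 = -633204)
y = -99656 (y = -106040 - ((-6 + 3²) - 9)*(-38)*(-28) = -106040 - ((-6 + 9) - 9)*(-38)*(-28) = -106040 - (3 - 9)*(-38)*(-28) = -106040 - (-6*(-38))*(-28) = -106040 - 228*(-28) = -106040 - 1*(-6384) = -106040 + 6384 = -99656)
1/(M + y) = 1/(-633204 - 99656) = 1/(-732860) = -1/732860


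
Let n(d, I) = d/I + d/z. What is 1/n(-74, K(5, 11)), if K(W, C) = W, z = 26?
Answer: -65/1147 ≈ -0.056670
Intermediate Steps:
n(d, I) = d/26 + d/I (n(d, I) = d/I + d/26 = d/26 + d/I)
1/n(-74, K(5, 11)) = 1/((1/26)*(-74) - 74/5) = 1/(-37/13 - 74*⅕) = 1/(-37/13 - 74/5) = 1/(-1147/65) = -65/1147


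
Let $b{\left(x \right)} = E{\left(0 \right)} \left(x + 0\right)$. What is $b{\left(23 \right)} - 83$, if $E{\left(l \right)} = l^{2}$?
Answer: $-83$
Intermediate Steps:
$b{\left(x \right)} = 0$ ($b{\left(x \right)} = 0^{2} \left(x + 0\right) = 0 x = 0$)
$b{\left(23 \right)} - 83 = 0 - 83 = -83$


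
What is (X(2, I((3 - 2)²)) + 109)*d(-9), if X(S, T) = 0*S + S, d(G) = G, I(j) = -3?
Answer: -999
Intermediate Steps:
X(S, T) = S (X(S, T) = 0 + S = S)
(X(2, I((3 - 2)²)) + 109)*d(-9) = (2 + 109)*(-9) = 111*(-9) = -999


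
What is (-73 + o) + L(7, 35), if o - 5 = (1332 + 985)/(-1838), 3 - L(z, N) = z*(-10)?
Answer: 6873/1838 ≈ 3.7394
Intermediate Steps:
L(z, N) = 3 + 10*z (L(z, N) = 3 - z*(-10) = 3 - (-10)*z = 3 + 10*z)
o = 6873/1838 (o = 5 + (1332 + 985)/(-1838) = 5 + 2317*(-1/1838) = 5 - 2317/1838 = 6873/1838 ≈ 3.7394)
(-73 + o) + L(7, 35) = (-73 + 6873/1838) + (3 + 10*7) = -127301/1838 + (3 + 70) = -127301/1838 + 73 = 6873/1838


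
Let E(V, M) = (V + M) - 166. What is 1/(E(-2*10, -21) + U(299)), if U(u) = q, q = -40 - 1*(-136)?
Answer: -1/111 ≈ -0.0090090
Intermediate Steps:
q = 96 (q = -40 + 136 = 96)
E(V, M) = -166 + M + V (E(V, M) = (M + V) - 166 = -166 + M + V)
U(u) = 96
1/(E(-2*10, -21) + U(299)) = 1/((-166 - 21 - 2*10) + 96) = 1/((-166 - 21 - 20) + 96) = 1/(-207 + 96) = 1/(-111) = -1/111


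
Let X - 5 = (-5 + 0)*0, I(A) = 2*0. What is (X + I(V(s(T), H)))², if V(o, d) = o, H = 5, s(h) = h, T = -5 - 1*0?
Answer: 25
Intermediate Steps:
T = -5 (T = -5 + 0 = -5)
I(A) = 0
X = 5 (X = 5 + (-5 + 0)*0 = 5 - 5*0 = 5 + 0 = 5)
(X + I(V(s(T), H)))² = (5 + 0)² = 5² = 25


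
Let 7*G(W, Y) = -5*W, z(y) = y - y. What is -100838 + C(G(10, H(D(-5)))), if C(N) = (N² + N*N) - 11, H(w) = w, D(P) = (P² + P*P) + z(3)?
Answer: -4936601/49 ≈ -1.0075e+5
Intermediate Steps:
z(y) = 0
D(P) = 2*P² (D(P) = (P² + P*P) + 0 = (P² + P²) + 0 = 2*P² + 0 = 2*P²)
G(W, Y) = -5*W/7 (G(W, Y) = (-5*W)/7 = -5*W/7)
C(N) = -11 + 2*N² (C(N) = (N² + N²) - 11 = 2*N² - 11 = -11 + 2*N²)
-100838 + C(G(10, H(D(-5)))) = -100838 + (-11 + 2*(-5/7*10)²) = -100838 + (-11 + 2*(-50/7)²) = -100838 + (-11 + 2*(2500/49)) = -100838 + (-11 + 5000/49) = -100838 + 4461/49 = -4936601/49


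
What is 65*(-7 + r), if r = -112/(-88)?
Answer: -4095/11 ≈ -372.27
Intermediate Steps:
r = 14/11 (r = -112*(-1/88) = 14/11 ≈ 1.2727)
65*(-7 + r) = 65*(-7 + 14/11) = 65*(-63/11) = -4095/11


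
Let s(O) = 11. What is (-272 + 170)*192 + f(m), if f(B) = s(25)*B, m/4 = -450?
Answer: -39384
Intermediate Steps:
m = -1800 (m = 4*(-450) = -1800)
f(B) = 11*B
(-272 + 170)*192 + f(m) = (-272 + 170)*192 + 11*(-1800) = -102*192 - 19800 = -19584 - 19800 = -39384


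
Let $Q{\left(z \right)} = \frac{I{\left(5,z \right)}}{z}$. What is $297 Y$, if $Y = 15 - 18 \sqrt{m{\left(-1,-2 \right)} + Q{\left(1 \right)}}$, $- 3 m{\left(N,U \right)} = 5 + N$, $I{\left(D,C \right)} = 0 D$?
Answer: $4455 - 3564 i \sqrt{3} \approx 4455.0 - 6173.0 i$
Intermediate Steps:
$I{\left(D,C \right)} = 0$
$Q{\left(z \right)} = 0$ ($Q{\left(z \right)} = \frac{0}{z} = 0$)
$m{\left(N,U \right)} = - \frac{5}{3} - \frac{N}{3}$ ($m{\left(N,U \right)} = - \frac{5 + N}{3} = - \frac{5}{3} - \frac{N}{3}$)
$Y = 15 - 12 i \sqrt{3}$ ($Y = 15 - 18 \sqrt{\left(- \frac{5}{3} - - \frac{1}{3}\right) + 0} = 15 - 18 \sqrt{\left(- \frac{5}{3} + \frac{1}{3}\right) + 0} = 15 - 18 \sqrt{- \frac{4}{3} + 0} = 15 - 18 \sqrt{- \frac{4}{3}} = 15 - 18 \frac{2 i \sqrt{3}}{3} = 15 - 12 i \sqrt{3} \approx 15.0 - 20.785 i$)
$297 Y = 297 \left(15 - 12 i \sqrt{3}\right) = 4455 - 3564 i \sqrt{3}$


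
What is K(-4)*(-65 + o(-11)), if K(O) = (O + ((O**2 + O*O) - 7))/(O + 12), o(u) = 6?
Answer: -1239/8 ≈ -154.88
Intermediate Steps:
K(O) = (-7 + O + 2*O**2)/(12 + O) (K(O) = (O + ((O**2 + O**2) - 7))/(12 + O) = (O + (2*O**2 - 7))/(12 + O) = (O + (-7 + 2*O**2))/(12 + O) = (-7 + O + 2*O**2)/(12 + O))
K(-4)*(-65 + o(-11)) = ((-7 - 4 + 2*(-4)**2)/(12 - 4))*(-65 + 6) = ((-7 - 4 + 2*16)/8)*(-59) = ((-7 - 4 + 32)/8)*(-59) = ((1/8)*21)*(-59) = (21/8)*(-59) = -1239/8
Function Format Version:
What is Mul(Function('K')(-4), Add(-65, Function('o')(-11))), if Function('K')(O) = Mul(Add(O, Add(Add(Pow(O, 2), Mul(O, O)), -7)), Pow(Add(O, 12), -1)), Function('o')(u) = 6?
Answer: Rational(-1239, 8) ≈ -154.88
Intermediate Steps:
Function('K')(O) = Mul(Pow(Add(12, O), -1), Add(-7, O, Mul(2, Pow(O, 2)))) (Function('K')(O) = Mul(Add(O, Add(Add(Pow(O, 2), Pow(O, 2)), -7)), Pow(Add(12, O), -1)) = Mul(Add(O, Add(Mul(2, Pow(O, 2)), -7)), Pow(Add(12, O), -1)) = Mul(Add(O, Add(-7, Mul(2, Pow(O, 2)))), Pow(Add(12, O), -1)) = Mul(Add(-7, O, Mul(2, Pow(O, 2))), Pow(Add(12, O), -1)) = Mul(Pow(Add(12, O), -1), Add(-7, O, Mul(2, Pow(O, 2)))))
Mul(Function('K')(-4), Add(-65, Function('o')(-11))) = Mul(Mul(Pow(Add(12, -4), -1), Add(-7, -4, Mul(2, Pow(-4, 2)))), Add(-65, 6)) = Mul(Mul(Pow(8, -1), Add(-7, -4, Mul(2, 16))), -59) = Mul(Mul(Rational(1, 8), Add(-7, -4, 32)), -59) = Mul(Mul(Rational(1, 8), 21), -59) = Mul(Rational(21, 8), -59) = Rational(-1239, 8)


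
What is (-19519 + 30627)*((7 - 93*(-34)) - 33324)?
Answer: -334961740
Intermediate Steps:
(-19519 + 30627)*((7 - 93*(-34)) - 33324) = 11108*((7 + 3162) - 33324) = 11108*(3169 - 33324) = 11108*(-30155) = -334961740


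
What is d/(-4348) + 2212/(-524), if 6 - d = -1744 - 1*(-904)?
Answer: -1257635/284794 ≈ -4.4159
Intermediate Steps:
d = 846 (d = 6 - (-1744 - 1*(-904)) = 6 - (-1744 + 904) = 6 - 1*(-840) = 6 + 840 = 846)
d/(-4348) + 2212/(-524) = 846/(-4348) + 2212/(-524) = 846*(-1/4348) + 2212*(-1/524) = -423/2174 - 553/131 = -1257635/284794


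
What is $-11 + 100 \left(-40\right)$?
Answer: $-4011$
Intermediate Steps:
$-11 + 100 \left(-40\right) = -11 - 4000 = -4011$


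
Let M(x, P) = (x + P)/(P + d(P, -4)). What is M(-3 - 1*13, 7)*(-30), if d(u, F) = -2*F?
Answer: 18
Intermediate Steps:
M(x, P) = (P + x)/(8 + P) (M(x, P) = (x + P)/(P - 2*(-4)) = (P + x)/(P + 8) = (P + x)/(8 + P))
M(-3 - 1*13, 7)*(-30) = ((7 + (-3 - 1*13))/(8 + 7))*(-30) = ((7 + (-3 - 13))/15)*(-30) = ((7 - 16)/15)*(-30) = ((1/15)*(-9))*(-30) = -3/5*(-30) = 18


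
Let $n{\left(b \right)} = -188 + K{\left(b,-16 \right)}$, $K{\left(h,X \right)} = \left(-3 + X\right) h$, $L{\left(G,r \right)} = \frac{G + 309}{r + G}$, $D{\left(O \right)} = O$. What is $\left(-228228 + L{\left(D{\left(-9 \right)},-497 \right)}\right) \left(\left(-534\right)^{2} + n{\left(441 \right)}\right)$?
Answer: $- \frac{15970756124226}{253} \approx -6.3126 \cdot 10^{10}$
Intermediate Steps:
$L{\left(G,r \right)} = \frac{309 + G}{G + r}$
$K{\left(h,X \right)} = h \left(-3 + X\right)$
$n{\left(b \right)} = -188 - 19 b$ ($n{\left(b \right)} = -188 + b \left(-3 - 16\right) = -188 + b \left(-19\right) = -188 - 19 b$)
$\left(-228228 + L{\left(D{\left(-9 \right)},-497 \right)}\right) \left(\left(-534\right)^{2} + n{\left(441 \right)}\right) = \left(-228228 + \frac{309 - 9}{-9 - 497}\right) \left(\left(-534\right)^{2} - 8567\right) = \left(-228228 + \frac{1}{-506} \cdot 300\right) \left(285156 - 8567\right) = \left(-228228 - \frac{150}{253}\right) \left(285156 - 8567\right) = \left(-228228 - \frac{150}{253}\right) 276589 = \left(- \frac{57741834}{253}\right) 276589 = - \frac{15970756124226}{253}$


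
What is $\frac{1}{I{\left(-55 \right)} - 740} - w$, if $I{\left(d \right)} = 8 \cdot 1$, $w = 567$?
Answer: $- \frac{415045}{732} \approx -567.0$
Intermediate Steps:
$I{\left(d \right)} = 8$
$\frac{1}{I{\left(-55 \right)} - 740} - w = \frac{1}{8 - 740} - 567 = \frac{1}{-732} - 567 = - \frac{1}{732} - 567 = - \frac{415045}{732}$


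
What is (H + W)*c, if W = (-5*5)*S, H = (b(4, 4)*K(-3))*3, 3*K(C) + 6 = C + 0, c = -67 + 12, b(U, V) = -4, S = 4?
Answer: 3520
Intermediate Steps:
c = -55
K(C) = -2 + C/3 (K(C) = -2 + (C + 0)/3 = -2 + C/3)
H = 36 (H = -4*(-2 + (⅓)*(-3))*3 = -4*(-2 - 1)*3 = -4*(-3)*3 = 12*3 = 36)
W = -100 (W = -5*5*4 = -25*4 = -100)
(H + W)*c = (36 - 100)*(-55) = -64*(-55) = 3520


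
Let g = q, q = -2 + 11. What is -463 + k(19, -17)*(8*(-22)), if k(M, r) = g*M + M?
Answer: -33903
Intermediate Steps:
q = 9
g = 9
k(M, r) = 10*M (k(M, r) = 9*M + M = 10*M)
-463 + k(19, -17)*(8*(-22)) = -463 + (10*19)*(8*(-22)) = -463 + 190*(-176) = -463 - 33440 = -33903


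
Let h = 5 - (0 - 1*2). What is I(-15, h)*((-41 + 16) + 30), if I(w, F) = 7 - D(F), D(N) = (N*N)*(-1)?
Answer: 280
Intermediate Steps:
D(N) = -N² (D(N) = N²*(-1) = -N²)
h = 7 (h = 5 - (0 - 2) = 5 - 1*(-2) = 5 + 2 = 7)
I(w, F) = 7 + F² (I(w, F) = 7 - (-1)*F² = 7 + F²)
I(-15, h)*((-41 + 16) + 30) = (7 + 7²)*((-41 + 16) + 30) = (7 + 49)*(-25 + 30) = 56*5 = 280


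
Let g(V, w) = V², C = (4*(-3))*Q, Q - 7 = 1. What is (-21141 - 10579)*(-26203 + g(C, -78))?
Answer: 538827640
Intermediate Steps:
Q = 8 (Q = 7 + 1 = 8)
C = -96 (C = (4*(-3))*8 = -12*8 = -96)
(-21141 - 10579)*(-26203 + g(C, -78)) = (-21141 - 10579)*(-26203 + (-96)²) = -31720*(-26203 + 9216) = -31720*(-16987) = 538827640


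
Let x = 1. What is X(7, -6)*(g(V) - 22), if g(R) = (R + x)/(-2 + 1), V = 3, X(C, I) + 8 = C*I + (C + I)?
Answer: 1274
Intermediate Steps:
X(C, I) = -8 + C + I + C*I (X(C, I) = -8 + (C*I + (C + I)) = -8 + (C + I + C*I) = -8 + C + I + C*I)
g(R) = -1 - R (g(R) = (R + 1)/(-2 + 1) = (1 + R)/(-1) = (1 + R)*(-1) = -1 - R)
X(7, -6)*(g(V) - 22) = (-8 + 7 - 6 + 7*(-6))*((-1 - 1*3) - 22) = (-8 + 7 - 6 - 42)*((-1 - 3) - 22) = -49*(-4 - 22) = -49*(-26) = 1274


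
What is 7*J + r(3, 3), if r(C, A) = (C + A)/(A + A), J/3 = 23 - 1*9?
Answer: 295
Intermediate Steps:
J = 42 (J = 3*(23 - 1*9) = 3*(23 - 9) = 3*14 = 42)
r(C, A) = (A + C)/(2*A) (r(C, A) = (A + C)/((2*A)) = (A + C)*(1/(2*A)) = (A + C)/(2*A))
7*J + r(3, 3) = 7*42 + (½)*(3 + 3)/3 = 294 + (½)*(⅓)*6 = 294 + 1 = 295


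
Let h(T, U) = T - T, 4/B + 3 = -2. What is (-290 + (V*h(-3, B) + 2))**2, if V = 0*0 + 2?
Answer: 82944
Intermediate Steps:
B = -4/5 (B = 4/(-3 - 2) = 4/(-5) = 4*(-1/5) = -4/5 ≈ -0.80000)
V = 2 (V = 0 + 2 = 2)
h(T, U) = 0
(-290 + (V*h(-3, B) + 2))**2 = (-290 + (2*0 + 2))**2 = (-290 + (0 + 2))**2 = (-290 + 2)**2 = (-288)**2 = 82944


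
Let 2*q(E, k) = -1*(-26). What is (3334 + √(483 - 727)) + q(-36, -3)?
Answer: 3347 + 2*I*√61 ≈ 3347.0 + 15.62*I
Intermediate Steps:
q(E, k) = 13 (q(E, k) = (-1*(-26))/2 = (½)*26 = 13)
(3334 + √(483 - 727)) + q(-36, -3) = (3334 + √(483 - 727)) + 13 = (3334 + √(-244)) + 13 = (3334 + 2*I*√61) + 13 = 3347 + 2*I*√61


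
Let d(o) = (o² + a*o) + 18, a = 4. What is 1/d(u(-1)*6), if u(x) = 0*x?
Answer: 1/18 ≈ 0.055556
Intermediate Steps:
u(x) = 0
d(o) = 18 + o² + 4*o (d(o) = (o² + 4*o) + 18 = 18 + o² + 4*o)
1/d(u(-1)*6) = 1/(18 + (0*6)² + 4*(0*6)) = 1/(18 + 0² + 4*0) = 1/(18 + 0 + 0) = 1/18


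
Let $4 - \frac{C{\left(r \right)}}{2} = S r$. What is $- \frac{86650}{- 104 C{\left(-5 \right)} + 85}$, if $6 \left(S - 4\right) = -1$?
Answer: $\frac{259950}{14201} \approx 18.305$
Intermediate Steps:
$S = \frac{23}{6}$ ($S = 4 + \frac{1}{6} \left(-1\right) = 4 - \frac{1}{6} = \frac{23}{6} \approx 3.8333$)
$C{\left(r \right)} = 8 - \frac{23 r}{3}$ ($C{\left(r \right)} = 8 - 2 \frac{23 r}{6} = 8 - \frac{23 r}{3}$)
$- \frac{86650}{- 104 C{\left(-5 \right)} + 85} = - \frac{86650}{- 104 \left(8 - - \frac{115}{3}\right) + 85} = - \frac{86650}{- 104 \left(8 + \frac{115}{3}\right) + 85} = - \frac{86650}{\left(-104\right) \frac{139}{3} + 85} = - \frac{86650}{- \frac{14456}{3} + 85} = - \frac{86650}{- \frac{14201}{3}} = \left(-86650\right) \left(- \frac{3}{14201}\right) = \frac{259950}{14201}$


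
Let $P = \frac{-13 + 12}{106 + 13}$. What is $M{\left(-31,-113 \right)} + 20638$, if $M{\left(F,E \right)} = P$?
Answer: $\frac{2455921}{119} \approx 20638.0$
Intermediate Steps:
$P = - \frac{1}{119} \approx -0.0084034$
$M{\left(F,E \right)} = - \frac{1}{119}$
$M{\left(-31,-113 \right)} + 20638 = - \frac{1}{119} + 20638 = \frac{2455921}{119}$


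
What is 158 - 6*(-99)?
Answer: 752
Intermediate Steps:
158 - 6*(-99) = 158 + 594 = 752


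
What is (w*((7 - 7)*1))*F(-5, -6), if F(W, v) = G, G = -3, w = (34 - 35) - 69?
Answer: 0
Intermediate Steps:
w = -70 (w = -1 - 69 = -70)
F(W, v) = -3
(w*((7 - 7)*1))*F(-5, -6) = -70*(7 - 7)*(-3) = -0*(-3) = -70*0*(-3) = 0*(-3) = 0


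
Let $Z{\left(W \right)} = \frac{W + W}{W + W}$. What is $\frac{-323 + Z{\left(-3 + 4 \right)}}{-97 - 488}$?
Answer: $\frac{322}{585} \approx 0.55043$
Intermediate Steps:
$Z{\left(W \right)} = 1$ ($Z{\left(W \right)} = \frac{2 W}{2 W} = 2 W \frac{1}{2 W} = 1$)
$\frac{-323 + Z{\left(-3 + 4 \right)}}{-97 - 488} = \frac{-323 + 1}{-97 - 488} = - \frac{322}{-585} = \left(-322\right) \left(- \frac{1}{585}\right) = \frac{322}{585}$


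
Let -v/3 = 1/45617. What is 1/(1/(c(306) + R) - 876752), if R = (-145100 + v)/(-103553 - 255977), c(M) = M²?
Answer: -1535700692443063/1346428653484439691366 ≈ -1.1406e-6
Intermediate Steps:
v = -3/45617 ≈ -6.5765e-5
R = 6619026703/16400680010 (R = (-145100 - 3/45617)/(-103553 - 255977) = -6619026703/45617/(-359530) = -6619026703/45617*(-1/359530) = 6619026703/16400680010 ≈ 0.40358)
1/(1/(c(306) + R) - 876752) = 1/(1/(306² + 6619026703/16400680010) - 876752) = 1/(1/(93636 + 6619026703/16400680010) - 876752) = 1/(1/(1535700692443063/16400680010) - 876752) = 1/(16400680010/1535700692443063 - 876752) = 1/(-1346428653484439691366/1535700692443063) = -1535700692443063/1346428653484439691366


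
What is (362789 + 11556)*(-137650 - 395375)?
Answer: -199535243625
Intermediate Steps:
(362789 + 11556)*(-137650 - 395375) = 374345*(-533025) = -199535243625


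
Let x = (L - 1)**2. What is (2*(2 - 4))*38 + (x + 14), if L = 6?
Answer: -113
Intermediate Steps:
x = 25 (x = (6 - 1)**2 = 5**2 = 25)
(2*(2 - 4))*38 + (x + 14) = (2*(2 - 4))*38 + (25 + 14) = (2*(-2))*38 + 39 = -4*38 + 39 = -152 + 39 = -113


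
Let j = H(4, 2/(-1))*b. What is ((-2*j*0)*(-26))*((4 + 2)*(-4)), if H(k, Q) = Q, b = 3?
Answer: 0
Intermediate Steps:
j = -6 (j = (2/(-1))*3 = (2*(-1))*3 = -2*3 = -6)
((-2*j*0)*(-26))*((4 + 2)*(-4)) = ((-2*(-6)*0)*(-26))*((4 + 2)*(-4)) = ((12*0)*(-26))*(6*(-4)) = (0*(-26))*(-24) = 0*(-24) = 0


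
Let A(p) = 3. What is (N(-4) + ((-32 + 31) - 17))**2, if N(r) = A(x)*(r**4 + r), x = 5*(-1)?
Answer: 544644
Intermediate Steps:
x = -5
N(r) = 3*r + 3*r**4 (N(r) = 3*(r**4 + r) = 3*(r + r**4) = 3*r + 3*r**4)
(N(-4) + ((-32 + 31) - 17))**2 = (3*(-4)*(1 + (-4)**3) + ((-32 + 31) - 17))**2 = (3*(-4)*(1 - 64) + (-1 - 17))**2 = (3*(-4)*(-63) - 18)**2 = (756 - 18)**2 = 738**2 = 544644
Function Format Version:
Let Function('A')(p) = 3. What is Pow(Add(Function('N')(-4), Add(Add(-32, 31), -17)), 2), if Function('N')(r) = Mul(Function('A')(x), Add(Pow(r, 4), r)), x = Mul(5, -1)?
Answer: 544644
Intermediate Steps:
x = -5
Function('N')(r) = Add(Mul(3, r), Mul(3, Pow(r, 4))) (Function('N')(r) = Mul(3, Add(Pow(r, 4), r)) = Mul(3, Add(r, Pow(r, 4))) = Add(Mul(3, r), Mul(3, Pow(r, 4))))
Pow(Add(Function('N')(-4), Add(Add(-32, 31), -17)), 2) = Pow(Add(Mul(3, -4, Add(1, Pow(-4, 3))), Add(Add(-32, 31), -17)), 2) = Pow(Add(Mul(3, -4, Add(1, -64)), Add(-1, -17)), 2) = Pow(Add(Mul(3, -4, -63), -18), 2) = Pow(Add(756, -18), 2) = Pow(738, 2) = 544644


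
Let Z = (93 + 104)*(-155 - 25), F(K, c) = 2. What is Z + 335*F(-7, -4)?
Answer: -34790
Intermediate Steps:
Z = -35460 (Z = 197*(-180) = -35460)
Z + 335*F(-7, -4) = -35460 + 335*2 = -35460 + 670 = -34790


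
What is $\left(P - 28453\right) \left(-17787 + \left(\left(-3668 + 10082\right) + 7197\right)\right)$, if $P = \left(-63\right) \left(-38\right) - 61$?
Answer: $109077120$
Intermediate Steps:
$P = 2333$ ($P = 2394 - 61 = 2333$)
$\left(P - 28453\right) \left(-17787 + \left(\left(-3668 + 10082\right) + 7197\right)\right) = \left(2333 - 28453\right) \left(-17787 + \left(\left(-3668 + 10082\right) + 7197\right)\right) = - 26120 \left(-17787 + \left(6414 + 7197\right)\right) = - 26120 \left(-17787 + 13611\right) = \left(-26120\right) \left(-4176\right) = 109077120$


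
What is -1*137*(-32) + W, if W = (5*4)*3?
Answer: 4444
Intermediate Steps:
W = 60 (W = 20*3 = 60)
-1*137*(-32) + W = -1*137*(-32) + 60 = -137*(-32) + 60 = 4384 + 60 = 4444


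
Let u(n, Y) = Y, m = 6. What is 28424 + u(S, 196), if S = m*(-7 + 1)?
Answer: 28620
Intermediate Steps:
S = -36 (S = 6*(-7 + 1) = 6*(-6) = -36)
28424 + u(S, 196) = 28424 + 196 = 28620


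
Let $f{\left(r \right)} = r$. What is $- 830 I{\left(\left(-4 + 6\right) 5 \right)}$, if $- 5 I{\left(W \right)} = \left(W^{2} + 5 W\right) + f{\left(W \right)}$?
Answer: $26560$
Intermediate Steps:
$I{\left(W \right)} = - \frac{6 W}{5} - \frac{W^{2}}{5}$ ($I{\left(W \right)} = - \frac{\left(W^{2} + 5 W\right) + W}{5} = - \frac{W^{2} + 6 W}{5} = - \frac{6 W}{5} - \frac{W^{2}}{5}$)
$- 830 I{\left(\left(-4 + 6\right) 5 \right)} = - 830 \frac{\left(-4 + 6\right) 5 \left(-6 - \left(-4 + 6\right) 5\right)}{5} = - 830 \frac{2 \cdot 5 \left(-6 - 2 \cdot 5\right)}{5} = - 830 \cdot \frac{1}{5} \cdot 10 \left(-6 - 10\right) = - 830 \cdot \frac{1}{5} \cdot 10 \left(-16\right) = \left(-830\right) \left(-32\right) = 26560$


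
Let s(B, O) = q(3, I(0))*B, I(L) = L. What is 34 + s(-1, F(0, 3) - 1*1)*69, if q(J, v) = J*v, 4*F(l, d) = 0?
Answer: 34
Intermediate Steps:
F(l, d) = 0 (F(l, d) = (¼)*0 = 0)
s(B, O) = 0 (s(B, O) = (3*0)*B = 0*B = 0)
34 + s(-1, F(0, 3) - 1*1)*69 = 34 + 0*69 = 34 + 0 = 34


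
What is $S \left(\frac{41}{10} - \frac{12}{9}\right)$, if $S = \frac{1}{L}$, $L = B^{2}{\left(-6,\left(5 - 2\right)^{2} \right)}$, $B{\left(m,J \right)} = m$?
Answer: $\frac{83}{1080} \approx 0.076852$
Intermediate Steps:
$L = 36$ ($L = \left(-6\right)^{2} = 36$)
$S = \frac{1}{36} \approx 0.027778$
$S \left(\frac{41}{10} - \frac{12}{9}\right) = \frac{\frac{41}{10} - \frac{12}{9}}{36} = \frac{41 \cdot \frac{1}{10} - \frac{4}{3}}{36} = \frac{\frac{41}{10} - \frac{4}{3}}{36} = \frac{1}{36} \cdot \frac{83}{30} = \frac{83}{1080}$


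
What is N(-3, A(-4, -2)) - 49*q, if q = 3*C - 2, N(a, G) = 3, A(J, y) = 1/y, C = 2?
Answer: -193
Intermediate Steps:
q = 4 (q = 3*2 - 2 = 6 - 2 = 4)
N(-3, A(-4, -2)) - 49*q = 3 - 49*4 = 3 - 196 = -193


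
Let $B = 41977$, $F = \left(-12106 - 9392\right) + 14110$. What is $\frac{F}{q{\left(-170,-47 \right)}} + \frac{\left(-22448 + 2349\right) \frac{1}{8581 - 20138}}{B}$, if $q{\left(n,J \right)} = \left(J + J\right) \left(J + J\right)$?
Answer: $- \frac{895987366392}{1071648169501} \approx -0.83608$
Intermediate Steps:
$q{\left(n,J \right)} = 4 J^{2}$ ($q{\left(n,J \right)} = 2 J 2 J = 4 J^{2}$)
$F = -7388$ ($F = -21498 + 14110 = -7388$)
$\frac{F}{q{\left(-170,-47 \right)}} + \frac{\left(-22448 + 2349\right) \frac{1}{8581 - 20138}}{B} = - \frac{7388}{4 \left(-47\right)^{2}} + \frac{\left(-22448 + 2349\right) \frac{1}{8581 - 20138}}{41977} = - \frac{7388}{4 \cdot 2209} + - \frac{20099}{-11557} \cdot \frac{1}{41977} = - \frac{7388}{8836} + \left(-20099\right) \left(- \frac{1}{11557}\right) \frac{1}{41977} = \left(-7388\right) \frac{1}{8836} + \frac{20099}{11557} \cdot \frac{1}{41977} = - \frac{1847}{2209} + \frac{20099}{485128189} = - \frac{895987366392}{1071648169501}$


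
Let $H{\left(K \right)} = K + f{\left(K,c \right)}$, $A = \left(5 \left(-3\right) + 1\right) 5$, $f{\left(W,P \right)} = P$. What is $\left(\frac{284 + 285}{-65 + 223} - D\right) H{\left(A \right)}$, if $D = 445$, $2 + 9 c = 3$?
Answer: $\frac{4874121}{158} \approx 30849.0$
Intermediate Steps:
$c = \frac{1}{9}$ ($c = - \frac{2}{9} + \frac{1}{9} \cdot 3 = - \frac{2}{9} + \frac{1}{3} = \frac{1}{9} \approx 0.11111$)
$A = -70$ ($A = \left(-15 + 1\right) 5 = \left(-14\right) 5 = -70$)
$H{\left(K \right)} = \frac{1}{9} + K$ ($H{\left(K \right)} = K + \frac{1}{9} = \frac{1}{9} + K$)
$\left(\frac{284 + 285}{-65 + 223} - D\right) H{\left(A \right)} = \left(\frac{284 + 285}{-65 + 223} - 445\right) \left(\frac{1}{9} - 70\right) = \left(\frac{569}{158} - 445\right) \left(- \frac{629}{9}\right) = \left(- \frac{69741}{158}\right) \left(- \frac{629}{9}\right) = \frac{4874121}{158}$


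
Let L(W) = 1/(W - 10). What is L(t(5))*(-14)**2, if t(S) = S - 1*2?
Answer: -28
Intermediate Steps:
t(S) = -2 + S (t(S) = S - 2 = -2 + S)
L(W) = 1/(-10 + W)
L(t(5))*(-14)**2 = (-14)**2/(-10 + (-2 + 5)) = 196/(-10 + 3) = 196/(-7) = -1/7*196 = -28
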